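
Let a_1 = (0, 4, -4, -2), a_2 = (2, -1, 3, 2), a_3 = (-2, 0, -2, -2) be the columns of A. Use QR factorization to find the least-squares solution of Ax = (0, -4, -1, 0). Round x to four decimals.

x = (-0.8333, -1.0000, -0.1667)

a_1 = (0, 4, -4, -2); ‖a_1‖ = 6.0000, so q_1 = (0.0000, 0.6667, -0.6667, -0.3333).
q_1·a_2 = 0.0000·2 + 0.6667·(-1) + (-0.6667)·3 + (-0.3333)·2 = -3.3333.
u_2 = a_2 + 3.3333·q_1 = (2.0000, 1.2222, 0.7778, 0.8889).
‖u_2‖ = 2.6247, so q_2 = (0.7620, 0.4657, 0.2963, 0.3387).
q_1·a_3 = 0.0000·(-2) + 0.6667·0 + (-0.6667)·(-2) + (-0.3333)·(-2) = 2.0000; q_2·a_3 = 0.7620·(-2) + 0.4657·0 + 0.2963·(-2) + 0.3387·(-2) = -2.7940.
u_3 = a_3 − 2.0000·q_1 + 2.7940·q_2 = (0.1290, -0.0323, 0.1613, -0.3871).
‖u_3‖ = 0.4399, so q_3 = (0.2933, -0.0733, 0.3666, -0.8799).
Qᵀb = (-2.0000, -2.1590, -0.0733).
Back-substitute: x_3 = -0.0733/0.4399 = -0.1667.
x_2 = (-2.1590 + 2.7940·(-0.1667))/2.6247 = -1.0000.
x_1 = (-2.0000 + 3.3333·(-1.0000) − 2.0000·(-0.1667))/6.0000 = -0.8333.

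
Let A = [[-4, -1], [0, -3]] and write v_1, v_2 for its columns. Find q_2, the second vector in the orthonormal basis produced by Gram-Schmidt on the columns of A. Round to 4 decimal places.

v_1 = (-4, 0); ‖v_1‖ = 4.0000, so q_1 = (-1.0000, 0.0000).
q_1·v_2 = (-1.0000)·(-1) + 0.0000·(-3) = 1.0000.
u_2 = v_2 − 1.0000·q_1 = (0.0000, -3.0000).
‖u_2‖ = 3.0000, so q_2 = (0.0000, -1.0000).

q_2 = (0.0000, -1.0000)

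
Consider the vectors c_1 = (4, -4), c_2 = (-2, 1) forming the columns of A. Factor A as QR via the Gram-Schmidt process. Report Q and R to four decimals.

c_1 = (4, -4); ‖c_1‖ = 5.6569, so e_1 = (0.7071, -0.7071).
e_1·c_2 = 0.7071·(-2) + (-0.7071)·1 = -2.1213.
u_2 = c_2 + 2.1213·e_1 = (-0.5000, -0.5000).
‖u_2‖ = 0.7071, so e_2 = (-0.7071, -0.7071).

Q = [[0.7071, -0.7071], [-0.7071, -0.7071]], R = [[5.6569, -2.1213], [0.0000, 0.7071]]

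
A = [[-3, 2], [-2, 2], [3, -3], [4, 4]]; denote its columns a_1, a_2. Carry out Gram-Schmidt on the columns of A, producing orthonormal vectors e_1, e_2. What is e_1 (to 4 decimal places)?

a_1 = (-3, -2, 3, 4); ‖a_1‖ = 6.1644, so e_1 = (-0.4867, -0.3244, 0.4867, 0.6489).

e_1 = (-0.4867, -0.3244, 0.4867, 0.6489)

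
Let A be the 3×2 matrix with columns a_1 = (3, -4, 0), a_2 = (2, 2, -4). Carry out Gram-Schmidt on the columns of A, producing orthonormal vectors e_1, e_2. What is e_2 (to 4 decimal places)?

e_2 = (0.4588, 0.3441, -0.8192)

a_1 = (3, -4, 0); ‖a_1‖ = 5.0000, so e_1 = (0.6000, -0.8000, 0.0000).
e_1·a_2 = 0.6000·2 + (-0.8000)·2 + 0.0000·(-4) = -0.4000.
u_2 = a_2 + 0.4000·e_1 = (2.2400, 1.6800, -4.0000).
‖u_2‖ = 4.8826, so e_2 = (0.4588, 0.3441, -0.8192).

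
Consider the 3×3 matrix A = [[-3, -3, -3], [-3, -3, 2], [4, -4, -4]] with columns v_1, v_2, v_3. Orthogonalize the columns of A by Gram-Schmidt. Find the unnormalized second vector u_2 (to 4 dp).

u_2 = (-2.8235, -2.8235, -4.2353)

q_1 = v_1/‖v_1‖ = (-3, -3, 4)/5.8310 = (-0.5145, -0.5145, 0.6860).
r_{12} = q_1·v_2 = 0.3430.
u_2 = v_2 − 0.3430·q_1 = (-2.8235, -2.8235, -4.2353).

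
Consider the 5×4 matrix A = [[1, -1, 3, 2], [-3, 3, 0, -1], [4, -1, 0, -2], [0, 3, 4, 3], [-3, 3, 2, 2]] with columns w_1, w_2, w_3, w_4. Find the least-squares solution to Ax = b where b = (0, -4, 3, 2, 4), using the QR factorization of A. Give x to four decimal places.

w_1 = (1, -3, 4, 0, -3); ‖w_1‖ = 5.9161, so q_1 = (0.1690, -0.5071, 0.6761, 0.0000, -0.5071).
q_1·w_2 = 0.1690·(-1) + (-0.5071)·3 + 0.6761·(-1) + 0.0000·3 + (-0.5071)·3 = -3.8877.
u_2 = w_2 + 3.8877·q_1 = (-0.3429, 1.0286, 1.6286, 3.0000, 1.0286).
‖u_2‖ = 3.7264, so q_2 = (-0.0920, 0.2760, 0.4370, 0.8051, 0.2760).
q_1·w_3 = 0.1690·3 + (-0.5071)·0 + 0.6761·0 + 0.0000·4 + (-0.5071)·2 = -0.5071; q_2·w_3 = (-0.0920)·3 + 0.2760·0 + 0.4370·0 + 0.8051·4 + 0.2760·2 = 3.4963.
u_3 = w_3 + 0.5071·q_1 − 3.4963·q_2 = (3.4074, -1.2222, -1.1852, 1.1852, 0.7778).
‖u_3‖ = 4.0643, so q_3 = (0.8384, -0.3007, -0.2916, 0.2916, 0.1914).
q_1·w_4 = 0.1690·2 + (-0.5071)·(-1) + 0.6761·(-2) + 0.0000·3 + (-0.5071)·2 = -1.5213; q_2·w_4 = (-0.0920)·2 + 0.2760·(-1) + 0.4370·(-2) + 0.8051·3 + 0.2760·2 = 1.6332; q_3·w_4 = 0.8384·2 + (-0.3007)·(-1) + (-0.2916)·(-2) + 0.2916·3 + 0.1914·2 = 3.8183.
u_4 = w_4 + 1.5213·q_1 − 1.6332·q_2 − 3.8183·q_3 = (-0.7937, -1.0740, -0.5717, 0.5717, 0.0471).
‖u_4‖ = 1.5619, so q_4 = (-0.5082, -0.6876, -0.3661, 0.3661, 0.0301).
Qᵀb = (2.0284, 2.9213, 1.6768, 2.5050).
Back-substitute: x_4 = 2.5050/1.5619 = 1.6039.
x_3 = (1.6768 − 3.8183·1.6039)/4.0643 = -1.0942.
x_2 = (2.9213 − 3.4963·(-1.0942) − 1.6332·1.6039)/3.7264 = 1.1077.
x_1 = (2.0284 + 3.8877·1.1077 + 0.5071·(-1.0942) + 1.5213·1.6039)/5.9161 = 1.3894.

x = (1.3894, 1.1077, -1.0942, 1.6039)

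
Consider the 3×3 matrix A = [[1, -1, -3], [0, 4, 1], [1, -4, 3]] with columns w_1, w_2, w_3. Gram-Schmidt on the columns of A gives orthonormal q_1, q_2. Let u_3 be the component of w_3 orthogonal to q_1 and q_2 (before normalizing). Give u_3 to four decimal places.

u_3 = (-2.6341, 1.9756, 2.6341)

w_1 = (1, 0, 1); ‖w_1‖ = 1.4142, so q_1 = (0.7071, 0.0000, 0.7071).
q_1·w_2 = 0.7071·(-1) + 0.0000·4 + 0.7071·(-4) = -3.5355.
u_2 = w_2 + 3.5355·q_1 = (1.5000, 4.0000, -1.5000).
‖u_2‖ = 4.5277, so q_2 = (0.3313, 0.8835, -0.3313).
q_1·w_3 = 0.7071·(-3) + 0.0000·1 + 0.7071·3 = 0.0000; q_2·w_3 = 0.3313·(-3) + 0.8835·1 + (-0.3313)·3 = -1.1043.
u_3 = w_3 + 0.0000·q_1 + 1.1043·q_2 = (-2.6341, 1.9756, 2.6341).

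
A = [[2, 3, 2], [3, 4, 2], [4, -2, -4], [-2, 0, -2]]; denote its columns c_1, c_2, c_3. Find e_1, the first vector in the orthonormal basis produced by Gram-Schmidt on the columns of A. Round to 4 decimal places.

e_1 = (0.3482, 0.5222, 0.6963, -0.3482)

e_1 = c_1/‖c_1‖ = (2, 3, 4, -2)/5.7446 = (0.3482, 0.5222, 0.6963, -0.3482).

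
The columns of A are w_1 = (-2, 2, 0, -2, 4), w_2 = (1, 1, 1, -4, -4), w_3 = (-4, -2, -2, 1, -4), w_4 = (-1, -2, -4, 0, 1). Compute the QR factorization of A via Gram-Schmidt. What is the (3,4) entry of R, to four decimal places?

q_1 = w_1/‖w_1‖ = (-2, 2, 0, -2, 4)/5.2915 = (-0.3780, 0.3780, 0.0000, -0.3780, 0.7559).
r_{12} = q_1·w_2 = -1.5119.
u_2 = w_2 + 1.5119·q_1 = (0.4286, 1.5714, 1.0000, -4.5714, -2.8571).
‖u_2‖ = 5.7196, so q_2 = (0.0749, 0.2747, 0.1748, -0.7993, -0.4995).
r_{13} = q_1·w_3 = -2.6458; r_{23} = q_2·w_3 = 0.0000.
u_3 = w_3 + 2.6458·q_1 − 0.0000·q_2 = (-5.0000, -1.0000, -2.0000, 0.0000, -2.0000).
‖u_3‖ = 5.8310, so q_3 = (-0.8575, -0.1715, -0.3430, 0.0000, -0.3430).
r_{34} = q_3·w_4 = 2.2295.

r_{34} = 2.2295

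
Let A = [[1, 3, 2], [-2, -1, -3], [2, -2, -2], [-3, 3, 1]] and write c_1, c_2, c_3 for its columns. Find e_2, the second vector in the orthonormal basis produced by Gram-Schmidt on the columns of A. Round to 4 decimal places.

c_1 = (1, -2, 2, -3); ‖c_1‖ = 4.2426, so e_1 = (0.2357, -0.4714, 0.4714, -0.7071).
e_1·c_2 = 0.2357·3 + (-0.4714)·(-1) + 0.4714·(-2) + (-0.7071)·3 = -1.8856.
u_2 = c_2 + 1.8856·e_1 = (3.4444, -1.8889, -1.1111, 1.6667).
‖u_2‖ = 4.4096, so e_2 = (0.7811, -0.4284, -0.2520, 0.3780).

e_2 = (0.7811, -0.4284, -0.2520, 0.3780)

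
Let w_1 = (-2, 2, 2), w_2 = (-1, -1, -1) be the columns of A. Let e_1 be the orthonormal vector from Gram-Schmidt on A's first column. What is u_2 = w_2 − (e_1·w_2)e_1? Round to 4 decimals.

u_2 = (-1.3333, -0.6667, -0.6667)

e_1 = w_1/‖w_1‖ = (-2, 2, 2)/3.4641 = (-0.5774, 0.5774, 0.5774).
r_{12} = e_1·w_2 = -0.5774.
u_2 = w_2 + 0.5774·e_1 = (-1.3333, -0.6667, -0.6667).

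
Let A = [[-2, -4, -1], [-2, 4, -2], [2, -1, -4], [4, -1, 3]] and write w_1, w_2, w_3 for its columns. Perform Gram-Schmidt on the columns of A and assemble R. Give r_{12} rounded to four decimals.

w_1 = (-2, -2, 2, 4); ‖w_1‖ = 5.2915, so e_1 = (-0.3780, -0.3780, 0.3780, 0.7559).
r_{12} = e_1·w_2 = -1.1339.

r_{12} = -1.1339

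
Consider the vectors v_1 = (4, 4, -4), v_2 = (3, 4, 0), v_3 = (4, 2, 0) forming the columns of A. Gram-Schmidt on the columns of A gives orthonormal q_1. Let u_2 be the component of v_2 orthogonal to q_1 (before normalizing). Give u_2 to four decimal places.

v_1 = (4, 4, -4); ‖v_1‖ = 6.9282, so q_1 = (0.5774, 0.5774, -0.5774).
q_1·v_2 = 0.5774·3 + 0.5774·4 + (-0.5774)·0 = 4.0415.
u_2 = v_2 − 4.0415·q_1 = (0.6667, 1.6667, 2.3333).

u_2 = (0.6667, 1.6667, 2.3333)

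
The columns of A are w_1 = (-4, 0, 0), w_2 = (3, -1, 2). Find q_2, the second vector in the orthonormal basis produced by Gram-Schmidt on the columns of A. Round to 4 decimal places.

w_1 = (-4, 0, 0); ‖w_1‖ = 4.0000, so q_1 = (-1.0000, 0.0000, 0.0000).
q_1·w_2 = (-1.0000)·3 + 0.0000·(-1) + 0.0000·2 = -3.0000.
u_2 = w_2 + 3.0000·q_1 = (0.0000, -1.0000, 2.0000).
‖u_2‖ = 2.2361, so q_2 = (0.0000, -0.4472, 0.8944).

q_2 = (0.0000, -0.4472, 0.8944)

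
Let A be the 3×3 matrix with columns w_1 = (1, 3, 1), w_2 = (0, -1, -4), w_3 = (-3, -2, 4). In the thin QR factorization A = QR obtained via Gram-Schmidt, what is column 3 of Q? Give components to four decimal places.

e_1 = w_1/‖w_1‖ = (1, 3, 1)/3.3166 = (0.3015, 0.9045, 0.3015).
r_{12} = e_1·w_2 = -2.1106.
u_2 = w_2 + 2.1106·e_1 = (0.6364, 0.9091, -3.3636).
‖u_2‖ = 3.5420, so e_2 = (0.1797, 0.2567, -0.9497).
r_{13} = e_1·w_3 = -1.5076; r_{23} = e_2·w_3 = -4.8509.
u_3 = w_3 + 1.5076·e_1 + 4.8509·e_2 = (-1.6739, 0.6087, -0.1522).
‖u_3‖ = 1.7876, so e_3 = (-0.9364, 0.3405, -0.0851).

e_3 = (-0.9364, 0.3405, -0.0851)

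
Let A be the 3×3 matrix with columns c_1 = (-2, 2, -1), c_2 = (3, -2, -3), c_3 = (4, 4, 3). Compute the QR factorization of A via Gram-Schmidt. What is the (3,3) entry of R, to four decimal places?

r_{33} = 6.0623

e_1 = c_1/‖c_1‖ = (-2, 2, -1)/3.0000 = (-0.6667, 0.6667, -0.3333).
r_{12} = e_1·c_2 = -2.3333.
u_2 = c_2 + 2.3333·e_1 = (1.4444, -0.4444, -3.7778).
‖u_2‖ = 4.0689, so e_2 = (0.3550, -0.1092, -0.9285).
r_{13} = e_1·c_3 = -1.0000; r_{23} = e_2·c_3 = -1.8023.
u_3 = c_3 + 1.0000·e_1 + 1.8023·e_2 = (3.9732, 4.4698, 0.9933).
r_{33} = ‖u_3‖ = 6.0623.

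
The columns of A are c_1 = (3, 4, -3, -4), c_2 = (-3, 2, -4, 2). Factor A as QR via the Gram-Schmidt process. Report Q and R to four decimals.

q_1 = c_1/‖c_1‖ = (3, 4, -3, -4)/7.0711 = (0.4243, 0.5657, -0.4243, -0.5657).
r_{12} = q_1·c_2 = 0.4243.
u_2 = c_2 − 0.4243·q_1 = (-3.1800, 1.7600, -3.8200, 2.2400).
‖u_2‖ = 5.7289, so q_2 = (-0.5551, 0.3072, -0.6668, 0.3910).

Q = [[0.4243, -0.5551], [0.5657, 0.3072], [-0.4243, -0.6668], [-0.5657, 0.3910]], R = [[7.0711, 0.4243], [0.0000, 5.7289]]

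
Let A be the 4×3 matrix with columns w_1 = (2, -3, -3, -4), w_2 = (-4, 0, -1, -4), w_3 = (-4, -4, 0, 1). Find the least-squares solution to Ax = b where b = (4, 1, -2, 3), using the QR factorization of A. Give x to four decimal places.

x = (0.1958, -0.7673, -0.2361)

q_1 = w_1/‖w_1‖ = (2, -3, -3, -4)/6.1644 = (0.3244, -0.4867, -0.4867, -0.6489).
r_{12} = q_1·w_2 = 1.7844.
u_2 = w_2 − 1.7844·q_1 = (-4.5789, 0.8684, -0.1316, -2.8421).
‖u_2‖ = 5.4604, so q_2 = (-0.8386, 0.1590, -0.0241, -0.5205).
r_{13} = q_1·w_3 = 0.0000; r_{23} = q_2·w_3 = 2.1976.
u_3 = w_3 + 0.0000·q_1 − 2.1976·q_2 = (-2.1571, -4.3495, 0.0530, 2.1439).
‖u_3‖ = 5.3076, so q_3 = (-0.4064, -0.8195, 0.0100, 0.4039).
Qᵀb = (-0.1622, -4.7086, -1.2534).
Back-substitute: x_3 = -1.2534/5.3076 = -0.2361.
x_2 = (-4.7086 − 2.1976·(-0.2361))/5.4604 = -0.7673.
x_1 = (-0.1622 − 1.7844·(-0.7673) + 0.0000·(-0.2361))/6.1644 = 0.1958.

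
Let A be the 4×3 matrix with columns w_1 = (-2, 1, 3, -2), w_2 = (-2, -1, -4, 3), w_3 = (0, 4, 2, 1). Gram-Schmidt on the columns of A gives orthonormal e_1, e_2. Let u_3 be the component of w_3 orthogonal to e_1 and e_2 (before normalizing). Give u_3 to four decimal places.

e_1 = w_1/‖w_1‖ = (-2, 1, 3, -2)/4.2426 = (-0.4714, 0.2357, 0.7071, -0.4714).
r_{12} = e_1·w_2 = -3.5355.
u_2 = w_2 + 3.5355·e_1 = (-3.6667, -0.1667, -1.5000, 1.3333).
‖u_2‖ = 4.1833, so e_2 = (-0.8765, -0.0398, -0.3586, 0.3187).
r_{13} = e_1·w_3 = 1.8856; r_{23} = e_2·w_3 = -0.5578.
u_3 = w_3 − 1.8856·e_1 + 0.5578·e_2 = (0.4000, 3.5333, 0.4667, 2.0667).

u_3 = (0.4000, 3.5333, 0.4667, 2.0667)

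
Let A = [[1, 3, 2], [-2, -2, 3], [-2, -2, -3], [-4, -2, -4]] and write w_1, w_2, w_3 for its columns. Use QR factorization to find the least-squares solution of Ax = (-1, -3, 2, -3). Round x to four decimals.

w_1 = (1, -2, -2, -4); ‖w_1‖ = 5.0000, so q_1 = (0.2000, -0.4000, -0.4000, -0.8000).
q_1·w_2 = 0.2000·3 + (-0.4000)·(-2) + (-0.4000)·(-2) + (-0.8000)·(-2) = 3.8000.
u_2 = w_2 − 3.8000·q_1 = (2.2400, -0.4800, -0.4800, 1.0400).
‖u_2‖ = 2.5612, so q_2 = (0.8746, -0.1874, -0.1874, 0.4061).
q_1·w_3 = 0.2000·2 + (-0.4000)·3 + (-0.4000)·(-3) + (-0.8000)·(-4) = 3.6000; q_2·w_3 = 0.8746·2 + (-0.1874)·3 + (-0.1874)·(-3) + 0.4061·(-4) = 0.1249.
u_3 = w_3 − 3.6000·q_1 − 0.1249·q_2 = (1.1707, 4.4634, -1.5366, -1.1707).
‖u_3‖ = 5.0024, so q_3 = (0.2340, 0.8922, -0.3072, -0.2340).
Qᵀb = (2.6000, -1.9053, -2.8230).
Back-substitute: x_3 = -2.8230/5.0024 = -0.5643.
x_2 = (-1.9053 − 0.1249·(-0.5643))/2.5612 = -0.7164.
x_1 = (2.6000 − 3.8000·(-0.7164) − 3.6000·(-0.5643))/5.0000 = 1.4708.

x = (1.4708, -0.7164, -0.5643)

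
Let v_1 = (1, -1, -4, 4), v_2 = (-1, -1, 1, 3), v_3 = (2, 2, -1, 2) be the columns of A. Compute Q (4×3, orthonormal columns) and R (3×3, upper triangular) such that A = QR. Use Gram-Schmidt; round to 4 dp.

v_1 = (1, -1, -4, 4); ‖v_1‖ = 5.8310, so q_1 = (0.1715, -0.1715, -0.6860, 0.6860).
q_1·v_2 = 0.1715·(-1) + (-0.1715)·(-1) + (-0.6860)·1 + 0.6860·3 = 1.3720.
u_2 = v_2 − 1.3720·q_1 = (-1.2353, -0.7647, 1.9412, 2.0588).
‖u_2‖ = 3.1808, so q_2 = (-0.3884, -0.2404, 0.6103, 0.6473).
q_1·v_3 = 0.1715·2 + (-0.1715)·2 + (-0.6860)·(-1) + 0.6860·2 = 2.0580; q_2·v_3 = (-0.3884)·2 + (-0.2404)·2 + 0.6103·(-1) + 0.6473·2 = -0.5733.
u_3 = v_3 − 2.0580·q_1 + 0.5733·q_2 = (1.4244, 2.2151, 0.7616, 0.9593).
‖u_3‖ = 2.9045, so q_3 = (0.4904, 0.7627, 0.2622, 0.3303).

Q = [[0.1715, -0.3884, 0.4904], [-0.1715, -0.2404, 0.7627], [-0.6860, 0.6103, 0.2622], [0.6860, 0.6473, 0.3303]], R = [[5.8310, 1.3720, 2.0580], [0.0000, 3.1808, -0.5733], [0.0000, 0.0000, 2.9045]]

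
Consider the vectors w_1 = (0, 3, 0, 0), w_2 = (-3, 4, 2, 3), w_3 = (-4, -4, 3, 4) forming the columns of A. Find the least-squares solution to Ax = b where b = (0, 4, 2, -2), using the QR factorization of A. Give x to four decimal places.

x = (26.6667, -11.0000, 8.0000)

w_1 = (0, 3, 0, 0); ‖w_1‖ = 3.0000, so e_1 = (0.0000, 1.0000, 0.0000, 0.0000).
e_1·w_2 = 0.0000·(-3) + 1.0000·4 + 0.0000·2 + 0.0000·3 = 4.0000.
u_2 = w_2 − 4.0000·e_1 = (-3.0000, 0.0000, 2.0000, 3.0000).
‖u_2‖ = 4.6904, so e_2 = (-0.6396, 0.0000, 0.4264, 0.6396).
e_1·w_3 = 0.0000·(-4) + 1.0000·(-4) + 0.0000·3 + 0.0000·4 = -4.0000; e_2·w_3 = (-0.6396)·(-4) + 0.0000·(-4) + 0.4264·3 + 0.6396·4 = 6.3960.
u_3 = w_3 + 4.0000·e_1 − 6.3960·e_2 = (0.0909, 0.0000, 0.2727, -0.0909).
‖u_3‖ = 0.3015, so e_3 = (0.3015, 0.0000, 0.9045, -0.3015).
Qᵀb = (4.0000, -0.4264, 2.4121).
Back-substitute: x_3 = 2.4121/0.3015 = 8.0000.
x_2 = (-0.4264 − 6.3960·8.0000)/4.6904 = -11.0000.
x_1 = (4.0000 − 4.0000·(-11.0000) + 4.0000·8.0000)/3.0000 = 26.6667.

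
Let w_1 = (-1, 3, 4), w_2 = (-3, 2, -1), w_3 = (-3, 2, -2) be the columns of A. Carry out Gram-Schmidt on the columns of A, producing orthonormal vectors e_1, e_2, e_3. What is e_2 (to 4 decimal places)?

w_1 = (-1, 3, 4); ‖w_1‖ = 5.0990, so e_1 = (-0.1961, 0.5883, 0.7845).
e_1·w_2 = (-0.1961)·(-3) + 0.5883·2 + 0.7845·(-1) = 0.9806.
u_2 = w_2 − 0.9806·e_1 = (-2.8077, 1.4231, -1.7692).
‖u_2‖ = 3.6109, so e_2 = (-0.7776, 0.3941, -0.4900).

e_2 = (-0.7776, 0.3941, -0.4900)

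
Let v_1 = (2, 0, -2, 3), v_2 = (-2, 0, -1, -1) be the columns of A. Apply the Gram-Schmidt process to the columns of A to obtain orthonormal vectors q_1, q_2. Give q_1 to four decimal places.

q_1 = (0.4851, 0.0000, -0.4851, 0.7276)

q_1 = v_1/‖v_1‖ = (2, 0, -2, 3)/4.1231 = (0.4851, 0.0000, -0.4851, 0.7276).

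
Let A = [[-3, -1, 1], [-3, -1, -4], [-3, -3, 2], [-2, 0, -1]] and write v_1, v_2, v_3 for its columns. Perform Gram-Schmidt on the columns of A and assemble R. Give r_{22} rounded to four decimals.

v_1 = (-3, -3, -3, -2); ‖v_1‖ = 5.5678, so q_1 = (-0.5388, -0.5388, -0.5388, -0.3592).
q_1·v_2 = (-0.5388)·(-1) + (-0.5388)·(-1) + (-0.5388)·(-3) + (-0.3592)·0 = 2.6941.
u_2 = v_2 − 2.6941·q_1 = (0.4516, 0.4516, -1.5484, 0.9677).
r_{22} = ‖u_2‖ = 1.9344.

r_{22} = 1.9344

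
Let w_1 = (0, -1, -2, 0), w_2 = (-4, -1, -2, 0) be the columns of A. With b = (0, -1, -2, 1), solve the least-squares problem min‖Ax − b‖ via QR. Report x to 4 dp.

e_1 = w_1/‖w_1‖ = (0, -1, -2, 0)/2.2361 = (0.0000, -0.4472, -0.8944, 0.0000).
r_{12} = e_1·w_2 = 2.2361.
u_2 = w_2 − 2.2361·e_1 = (-4.0000, 0.0000, 0.0000, 0.0000).
‖u_2‖ = 4.0000, so e_2 = (-1.0000, 0.0000, 0.0000, 0.0000).
Qᵀb = (2.2361, 0.0000).
Back-substitute: x_2 = 0.0000/4.0000 = 0.0000.
x_1 = (2.2361 − 2.2361·0.0000)/2.2361 = 1.0000.

x = (1.0000, 0.0000)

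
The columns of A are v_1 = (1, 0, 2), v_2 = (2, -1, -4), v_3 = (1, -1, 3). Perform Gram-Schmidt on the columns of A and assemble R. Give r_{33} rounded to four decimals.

q_1 = v_1/‖v_1‖ = (1, 0, 2)/2.2361 = (0.4472, 0.0000, 0.8944).
r_{12} = q_1·v_2 = -2.6833.
u_2 = v_2 + 2.6833·q_1 = (3.2000, -1.0000, -1.6000).
‖u_2‖ = 3.7148, so q_2 = (0.8614, -0.2692, -0.4307).
r_{13} = q_1·v_3 = 3.1305; r_{23} = q_2·v_3 = -0.1615.
u_3 = v_3 − 3.1305·q_1 + 0.1615·q_2 = (-0.2609, -1.0435, 0.1304).
r_{33} = ‖u_3‖ = 1.0835.

r_{33} = 1.0835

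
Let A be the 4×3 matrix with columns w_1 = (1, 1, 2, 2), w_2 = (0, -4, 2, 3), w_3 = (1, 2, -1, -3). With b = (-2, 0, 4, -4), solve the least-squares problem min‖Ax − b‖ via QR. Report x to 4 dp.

x = (0.0293, 0.7317, 1.3366)

w_1 = (1, 1, 2, 2); ‖w_1‖ = 3.1623, so e_1 = (0.3162, 0.3162, 0.6325, 0.6325).
e_1·w_2 = 0.3162·0 + 0.3162·(-4) + 0.6325·2 + 0.6325·3 = 1.8974.
u_2 = w_2 − 1.8974·e_1 = (-0.6000, -4.6000, 0.8000, 1.8000).
‖u_2‖ = 5.0398, so e_2 = (-0.1191, -0.9127, 0.1587, 0.3572).
e_1·w_3 = 0.3162·1 + 0.3162·2 + 0.6325·(-1) + 0.6325·(-3) = -1.5811; e_2·w_3 = (-0.1191)·1 + (-0.9127)·2 + 0.1587·(-1) + 0.3572·(-3) = -3.1747.
u_3 = w_3 + 1.5811·e_1 + 3.1747·e_2 = (1.1220, -0.3976, 0.5039, -0.8661).
‖u_3‖ = 1.5560, so e_3 = (0.7211, -0.2555, 0.3239, -0.5566).
Qᵀb = (-0.6325, -0.5556, 2.0798).
Back-substitute: x_3 = 2.0798/1.5560 = 1.3366.
x_2 = (-0.5556 + 3.1747·1.3366)/5.0398 = 0.7317.
x_1 = (-0.6325 − 1.8974·0.7317 + 1.5811·1.3366)/3.1623 = 0.0293.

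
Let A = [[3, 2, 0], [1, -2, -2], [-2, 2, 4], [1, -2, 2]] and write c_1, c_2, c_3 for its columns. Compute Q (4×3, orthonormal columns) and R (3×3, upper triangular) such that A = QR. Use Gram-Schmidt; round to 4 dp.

c_1 = (3, 1, -2, 1); ‖c_1‖ = 3.8730, so q_1 = (0.7746, 0.2582, -0.5164, 0.2582).
q_1·c_2 = 0.7746·2 + 0.2582·(-2) + (-0.5164)·2 + 0.2582·(-2) = -0.5164.
u_2 = c_2 + 0.5164·q_1 = (2.4000, -1.8667, 1.7333, -1.8667).
‖u_2‖ = 3.9665, so q_2 = (0.6051, -0.4706, 0.4370, -0.4706).
q_1·c_3 = 0.7746·0 + 0.2582·(-2) + (-0.5164)·4 + 0.2582·2 = -2.0656; q_2·c_3 = 0.6051·0 + (-0.4706)·(-2) + 0.4370·4 + (-0.4706)·2 = 1.7480.
u_3 = c_3 + 2.0656·q_1 − 1.7480·q_2 = (0.5424, -0.6441, 2.1695, 3.3559).
‖u_3‖ = 4.0839, so q_3 = (0.1328, -0.1577, 0.5312, 0.8218).

Q = [[0.7746, 0.6051, 0.1328], [0.2582, -0.4706, -0.1577], [-0.5164, 0.4370, 0.5312], [0.2582, -0.4706, 0.8218]], R = [[3.8730, -0.5164, -2.0656], [0.0000, 3.9665, 1.7480], [0.0000, 0.0000, 4.0839]]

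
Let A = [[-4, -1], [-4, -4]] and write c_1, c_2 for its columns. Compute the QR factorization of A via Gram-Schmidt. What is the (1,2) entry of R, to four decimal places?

q_1 = c_1/‖c_1‖ = (-4, -4)/5.6569 = (-0.7071, -0.7071).
r_{12} = q_1·c_2 = 3.5355.

r_{12} = 3.5355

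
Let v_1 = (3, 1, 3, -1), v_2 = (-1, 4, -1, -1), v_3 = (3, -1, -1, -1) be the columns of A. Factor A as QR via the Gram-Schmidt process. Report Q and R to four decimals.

Q = [[0.6708, -0.1953, 0.6285], [0.2236, 0.9304, -0.0983], [0.6708, -0.1953, -0.7023], [-0.2236, -0.2412, -0.3195]], R = [[4.4721, -0.2236, 1.3416], [0.0000, 4.3532, -1.0797], [0.0000, 0.0000, 3.0057]]

v_1 = (3, 1, 3, -1); ‖v_1‖ = 4.4721, so q_1 = (0.6708, 0.2236, 0.6708, -0.2236).
q_1·v_2 = 0.6708·(-1) + 0.2236·4 + 0.6708·(-1) + (-0.2236)·(-1) = -0.2236.
u_2 = v_2 + 0.2236·q_1 = (-0.8500, 4.0500, -0.8500, -1.0500).
‖u_2‖ = 4.3532, so q_2 = (-0.1953, 0.9304, -0.1953, -0.2412).
q_1·v_3 = 0.6708·3 + 0.2236·(-1) + 0.6708·(-1) + (-0.2236)·(-1) = 1.3416; q_2·v_3 = (-0.1953)·3 + 0.9304·(-1) + (-0.1953)·(-1) + (-0.2412)·(-1) = -1.0797.
u_3 = v_3 − 1.3416·q_1 + 1.0797·q_2 = (1.8892, -0.2955, -2.1108, -0.9604).
‖u_3‖ = 3.0057, so q_3 = (0.6285, -0.0983, -0.7023, -0.3195).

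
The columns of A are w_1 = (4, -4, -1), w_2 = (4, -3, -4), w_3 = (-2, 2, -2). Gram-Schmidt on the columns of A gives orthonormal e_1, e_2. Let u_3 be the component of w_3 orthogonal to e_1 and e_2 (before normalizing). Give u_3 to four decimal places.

u_3 = (-0.3951, -0.3647, -0.1216)

w_1 = (4, -4, -1); ‖w_1‖ = 5.7446, so e_1 = (0.6963, -0.6963, -0.1741).
e_1·w_2 = 0.6963·4 + (-0.6963)·(-3) + (-0.1741)·(-4) = 5.5705.
u_2 = w_2 − 5.5705·e_1 = (0.1212, 0.8788, -3.0303).
‖u_2‖ = 3.1575, so e_2 = (0.0384, 0.2783, -0.9597).
e_1·w_3 = 0.6963·(-2) + (-0.6963)·2 + (-0.1741)·(-2) = -2.4371; e_2·w_3 = 0.0384·(-2) + 0.2783·2 + (-0.9597)·(-2) = 2.3993.
u_3 = w_3 + 2.4371·e_1 − 2.3993·e_2 = (-0.3951, -0.3647, -0.1216).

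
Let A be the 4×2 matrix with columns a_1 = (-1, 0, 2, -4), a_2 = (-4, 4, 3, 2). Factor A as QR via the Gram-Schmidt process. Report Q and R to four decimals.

Q = [[-0.2182, -0.5833], [0.0000, 0.5976], [0.4364, 0.4197], [-0.8729, 0.3557]], R = [[4.5826, 0.4364], [0.0000, 6.6940]]

q_1 = a_1/‖a_1‖ = (-1, 0, 2, -4)/4.5826 = (-0.2182, 0.0000, 0.4364, -0.8729).
r_{12} = q_1·a_2 = 0.4364.
u_2 = a_2 − 0.4364·q_1 = (-3.9048, 4.0000, 2.8095, 2.3810).
‖u_2‖ = 6.6940, so q_2 = (-0.5833, 0.5976, 0.4197, 0.3557).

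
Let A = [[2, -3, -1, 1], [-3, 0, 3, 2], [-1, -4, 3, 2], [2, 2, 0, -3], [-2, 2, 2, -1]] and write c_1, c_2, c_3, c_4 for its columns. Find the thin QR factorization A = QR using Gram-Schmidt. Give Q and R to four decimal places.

c_1 = (2, -3, -1, 2, -2); ‖c_1‖ = 4.6904, so e_1 = (0.4264, -0.6396, -0.2132, 0.4264, -0.4264).
e_1·c_2 = 0.4264·(-3) + (-0.6396)·0 + (-0.2132)·(-4) + 0.4264·2 + (-0.4264)·2 = -0.4264.
u_2 = c_2 + 0.4264·e_1 = (-2.8182, -0.2727, -4.0909, 2.1818, 1.8182).
‖u_2‖ = 5.7287, so e_2 = (-0.4919, -0.0476, -0.7141, 0.3809, 0.3174).
e_1·c_3 = 0.4264·(-1) + (-0.6396)·3 + (-0.2132)·3 + 0.4264·0 + (-0.4264)·2 = -3.8376; e_2·c_3 = (-0.4919)·(-1) + (-0.0476)·3 + (-0.7141)·3 + 0.3809·0 + 0.3174·2 = -1.1584.
u_3 = c_3 + 3.8376·e_1 + 1.1584·e_2 = (0.0665, 0.4903, 1.3546, 2.0776, 0.7313).
‖u_3‖ = 2.6326, so e_3 = (0.0253, 0.1862, 0.5145, 0.7892, 0.2778).
e_1·c_4 = 0.4264·1 + (-0.6396)·2 + (-0.2132)·2 + 0.4264·(-3) + (-0.4264)·(-1) = -2.1320; e_2·c_4 = (-0.4919)·1 + (-0.0476)·2 + (-0.7141)·2 + 0.3809·(-3) + 0.3174·(-1) = -3.4753; e_3·c_4 = 0.0253·1 + 0.1862·2 + 0.5145·2 + 0.7892·(-3) + 0.2778·(-1) = -1.2185.
u_4 = c_4 + 2.1320·e_1 + 3.4753·e_2 + 1.2185·e_3 = (0.2302, 0.6978, -0.3094, 0.1942, -0.4676).
‖u_4‖ = 0.9445, so e_4 = (0.2437, 0.7388, -0.3275, 0.2057, -0.4951).

Q = [[0.4264, -0.4919, 0.0253, 0.2437], [-0.6396, -0.0476, 0.1862, 0.7388], [-0.2132, -0.7141, 0.5145, -0.3275], [0.4264, 0.3809, 0.7892, 0.2057], [-0.4264, 0.3174, 0.2778, -0.4951]], R = [[4.6904, -0.4264, -3.8376, -2.1320], [0.0000, 5.7287, -1.1584, -3.4753], [0.0000, 0.0000, 2.6326, -1.2185], [0.0000, 0.0000, 0.0000, 0.9445]]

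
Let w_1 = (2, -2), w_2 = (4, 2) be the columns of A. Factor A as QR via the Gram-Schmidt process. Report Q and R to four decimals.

Q = [[0.7071, 0.7071], [-0.7071, 0.7071]], R = [[2.8284, 1.4142], [0.0000, 4.2426]]

q_1 = w_1/‖w_1‖ = (2, -2)/2.8284 = (0.7071, -0.7071).
r_{12} = q_1·w_2 = 1.4142.
u_2 = w_2 − 1.4142·q_1 = (3.0000, 3.0000).
‖u_2‖ = 4.2426, so q_2 = (0.7071, 0.7071).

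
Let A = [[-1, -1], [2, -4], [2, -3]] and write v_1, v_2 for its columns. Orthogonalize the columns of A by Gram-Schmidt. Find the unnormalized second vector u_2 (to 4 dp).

q_1 = v_1/‖v_1‖ = (-1, 2, 2)/3.0000 = (-0.3333, 0.6667, 0.6667).
r_{12} = q_1·v_2 = -4.3333.
u_2 = v_2 + 4.3333·q_1 = (-2.4444, -1.1111, -0.1111).

u_2 = (-2.4444, -1.1111, -0.1111)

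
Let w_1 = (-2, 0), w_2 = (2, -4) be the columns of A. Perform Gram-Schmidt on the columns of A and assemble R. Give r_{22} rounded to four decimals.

q_1 = w_1/‖w_1‖ = (-2, 0)/2.0000 = (-1.0000, 0.0000).
r_{12} = q_1·w_2 = -2.0000.
u_2 = w_2 + 2.0000·q_1 = (0.0000, -4.0000).
r_{22} = ‖u_2‖ = 4.0000.

r_{22} = 4.0000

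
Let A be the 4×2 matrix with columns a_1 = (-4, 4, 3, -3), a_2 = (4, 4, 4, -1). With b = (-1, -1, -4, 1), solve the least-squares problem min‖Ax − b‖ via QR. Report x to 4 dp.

q_1 = a_1/‖a_1‖ = (-4, 4, 3, -3)/7.0711 = (-0.5657, 0.5657, 0.4243, -0.4243).
r_{12} = q_1·a_2 = 2.1213.
u_2 = a_2 − 2.1213·q_1 = (5.2000, 2.8000, 3.1000, -0.1000).
‖u_2‖ = 6.6708, so q_2 = (0.7795, 0.4197, 0.4647, -0.0150).
Qᵀb = (-2.1213, -3.0731).
Back-substitute: x_2 = -3.0731/6.6708 = -0.4607.
x_1 = (-2.1213 − 2.1213·(-0.4607))/7.0711 = -0.1618.

x = (-0.1618, -0.4607)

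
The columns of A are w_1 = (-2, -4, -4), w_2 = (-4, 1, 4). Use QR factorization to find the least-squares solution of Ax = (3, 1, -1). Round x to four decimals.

w_1 = (-2, -4, -4); ‖w_1‖ = 6.0000, so q_1 = (-0.3333, -0.6667, -0.6667).
q_1·w_2 = (-0.3333)·(-4) + (-0.6667)·1 + (-0.6667)·4 = -2.0000.
u_2 = w_2 + 2.0000·q_1 = (-4.6667, -0.3333, 2.6667).
‖u_2‖ = 5.3852, so q_2 = (-0.8666, -0.0619, 0.4952).
Qᵀb = (-1.0000, -3.1568).
Back-substitute: x_2 = -3.1568/5.3852 = -0.5862.
x_1 = (-1.0000 + 2.0000·(-0.5862))/6.0000 = -0.3621.

x = (-0.3621, -0.5862)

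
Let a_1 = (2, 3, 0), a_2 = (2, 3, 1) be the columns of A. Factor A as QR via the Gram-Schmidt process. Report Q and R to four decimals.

Q = [[0.5547, 0.0000], [0.8321, 0.0000], [0.0000, 1.0000]], R = [[3.6056, 3.6056], [0.0000, 1.0000]]

q_1 = a_1/‖a_1‖ = (2, 3, 0)/3.6056 = (0.5547, 0.8321, 0.0000).
r_{12} = q_1·a_2 = 3.6056.
u_2 = a_2 − 3.6056·q_1 = (0.0000, 0.0000, 1.0000).
‖u_2‖ = 1.0000, so q_2 = (0.0000, 0.0000, 1.0000).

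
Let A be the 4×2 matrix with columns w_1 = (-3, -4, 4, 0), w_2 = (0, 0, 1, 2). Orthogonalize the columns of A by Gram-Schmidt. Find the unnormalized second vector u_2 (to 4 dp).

u_2 = (0.2927, 0.3902, 0.6098, 2.0000)

w_1 = (-3, -4, 4, 0); ‖w_1‖ = 6.4031, so q_1 = (-0.4685, -0.6247, 0.6247, 0.0000).
q_1·w_2 = (-0.4685)·0 + (-0.6247)·0 + 0.6247·1 + 0.0000·2 = 0.6247.
u_2 = w_2 − 0.6247·q_1 = (0.2927, 0.3902, 0.6098, 2.0000).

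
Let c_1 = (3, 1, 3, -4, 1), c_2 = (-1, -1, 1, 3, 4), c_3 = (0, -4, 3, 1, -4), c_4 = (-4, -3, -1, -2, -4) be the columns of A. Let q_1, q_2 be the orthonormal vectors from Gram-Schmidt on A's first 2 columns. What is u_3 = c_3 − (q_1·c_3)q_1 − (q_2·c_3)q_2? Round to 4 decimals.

u_3 = (0.1845, -4.1133, 3.7087, 1.1909, -2.8026)

q_1 = c_1/‖c_1‖ = (3, 1, 3, -4, 1)/6.0000 = (0.5000, 0.1667, 0.5000, -0.6667, 0.1667).
r_{12} = q_1·c_2 = -1.5000.
u_2 = c_2 + 1.5000·q_1 = (-0.2500, -0.7500, 1.7500, 2.0000, 4.2500).
‖u_2‖ = 5.0744, so q_2 = (-0.0493, -0.1478, 0.3449, 0.3941, 0.8375).
r_{13} = q_1·c_3 = -0.5000; r_{23} = q_2·c_3 = -1.3302.
u_3 = c_3 + 0.5000·q_1 + 1.3302·q_2 = (0.1845, -4.1133, 3.7087, 1.1909, -2.8026).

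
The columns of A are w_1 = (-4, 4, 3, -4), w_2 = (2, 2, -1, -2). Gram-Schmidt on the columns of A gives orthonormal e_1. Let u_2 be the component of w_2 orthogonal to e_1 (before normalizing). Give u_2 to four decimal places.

w_1 = (-4, 4, 3, -4); ‖w_1‖ = 7.5498, so e_1 = (-0.5298, 0.5298, 0.3974, -0.5298).
e_1·w_2 = (-0.5298)·2 + 0.5298·2 + 0.3974·(-1) + (-0.5298)·(-2) = 0.6623.
u_2 = w_2 − 0.6623·e_1 = (2.3509, 1.6491, -1.2632, -1.6491).

u_2 = (2.3509, 1.6491, -1.2632, -1.6491)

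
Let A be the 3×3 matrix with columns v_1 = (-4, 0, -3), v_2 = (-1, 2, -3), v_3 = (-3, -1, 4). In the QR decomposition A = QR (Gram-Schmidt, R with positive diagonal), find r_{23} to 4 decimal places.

r_{23} = -4.0881

e_1 = v_1/‖v_1‖ = (-4, 0, -3)/5.0000 = (-0.8000, 0.0000, -0.6000).
r_{12} = e_1·v_2 = 2.6000.
u_2 = v_2 − 2.6000·e_1 = (1.0800, 2.0000, -1.4400).
‖u_2‖ = 2.6907, so e_2 = (0.4014, 0.7433, -0.5352).
r_{23} = e_2·v_3 = -4.0881.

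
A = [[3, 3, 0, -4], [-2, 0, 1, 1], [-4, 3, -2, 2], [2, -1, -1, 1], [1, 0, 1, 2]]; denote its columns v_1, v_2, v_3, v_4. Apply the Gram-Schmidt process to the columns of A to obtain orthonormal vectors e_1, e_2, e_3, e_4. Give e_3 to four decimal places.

e_3 = (0.1578, 0.5339, -0.3697, -0.6356, 0.3865)

v_1 = (3, -2, -4, 2, 1); ‖v_1‖ = 5.8310, so e_1 = (0.5145, -0.3430, -0.6860, 0.3430, 0.1715).
e_1·v_2 = 0.5145·3 + (-0.3430)·0 + (-0.6860)·3 + 0.3430·(-1) + 0.1715·0 = -0.8575.
u_2 = v_2 + 0.8575·e_1 = (3.4412, -0.2941, 2.4118, -0.7059, 0.1471).
‖u_2‖ = 4.2737, so e_2 = (0.8052, -0.0688, 0.5643, -0.1652, 0.0344).
e_1·v_3 = 0.5145·0 + (-0.3430)·1 + (-0.6860)·(-2) + 0.3430·(-1) + 0.1715·1 = 0.8575; e_2·v_3 = 0.8052·0 + (-0.0688)·1 + 0.5643·(-2) + (-0.1652)·(-1) + 0.0344·1 = -0.9979.
u_3 = v_3 − 0.8575·e_1 + 0.9979·e_2 = (0.3623, 1.2254, -0.8486, -1.4589, 0.8873).
‖u_3‖ = 2.2954, so e_3 = (0.1578, 0.5339, -0.3697, -0.6356, 0.3865).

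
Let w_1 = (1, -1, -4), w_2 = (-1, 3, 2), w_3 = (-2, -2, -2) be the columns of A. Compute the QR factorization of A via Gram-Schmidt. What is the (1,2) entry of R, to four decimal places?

r_{12} = -2.8284

w_1 = (1, -1, -4); ‖w_1‖ = 4.2426, so e_1 = (0.2357, -0.2357, -0.9428).
r_{12} = e_1·w_2 = -2.8284.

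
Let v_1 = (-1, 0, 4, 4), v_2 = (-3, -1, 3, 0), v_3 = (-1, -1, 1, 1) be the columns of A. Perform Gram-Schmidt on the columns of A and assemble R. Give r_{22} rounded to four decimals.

q_1 = v_1/‖v_1‖ = (-1, 0, 4, 4)/5.7446 = (-0.1741, 0.0000, 0.6963, 0.6963).
r_{12} = q_1·v_2 = 2.6112.
u_2 = v_2 − 2.6112·q_1 = (-2.5455, -1.0000, 1.1818, -1.8182).
r_{22} = ‖u_2‖ = 3.4902.

r_{22} = 3.4902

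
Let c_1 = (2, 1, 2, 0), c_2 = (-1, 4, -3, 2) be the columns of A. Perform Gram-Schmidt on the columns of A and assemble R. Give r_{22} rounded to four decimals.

r_{22} = 5.3125

q_1 = c_1/‖c_1‖ = (2, 1, 2, 0)/3.0000 = (0.6667, 0.3333, 0.6667, 0.0000).
r_{12} = q_1·c_2 = -1.3333.
u_2 = c_2 + 1.3333·q_1 = (-0.1111, 4.4444, -2.1111, 2.0000).
r_{22} = ‖u_2‖ = 5.3125.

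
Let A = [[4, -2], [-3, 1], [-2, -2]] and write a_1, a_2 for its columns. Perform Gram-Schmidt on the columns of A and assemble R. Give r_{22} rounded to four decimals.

r_{22} = 2.7038

a_1 = (4, -3, -2); ‖a_1‖ = 5.3852, so q_1 = (0.7428, -0.5571, -0.3714).
q_1·a_2 = 0.7428·(-2) + (-0.5571)·1 + (-0.3714)·(-2) = -1.2999.
u_2 = a_2 + 1.2999·q_1 = (-1.0345, 0.2759, -2.4828).
r_{22} = ‖u_2‖ = 2.7038.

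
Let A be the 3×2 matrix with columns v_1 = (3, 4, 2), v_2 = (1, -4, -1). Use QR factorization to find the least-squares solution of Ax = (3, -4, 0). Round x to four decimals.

v_1 = (3, 4, 2); ‖v_1‖ = 5.3852, so q_1 = (0.5571, 0.7428, 0.3714).
q_1·v_2 = 0.5571·1 + 0.7428·(-4) + 0.3714·(-1) = -2.7854.
u_2 = v_2 + 2.7854·q_1 = (2.5517, -1.9310, 0.0345).
‖u_2‖ = 3.2002, so q_2 = (0.7974, -0.6034, 0.0108).
Qᵀb = (-1.2999, 4.8057).
Back-substitute: x_2 = 4.8057/3.2002 = 1.5017.
x_1 = (-1.2999 + 2.7854·1.5017)/5.3852 = 0.5354.

x = (0.5354, 1.5017)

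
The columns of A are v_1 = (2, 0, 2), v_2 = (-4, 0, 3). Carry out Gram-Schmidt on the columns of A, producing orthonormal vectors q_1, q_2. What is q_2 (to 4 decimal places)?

q_2 = (-0.7071, 0.0000, 0.7071)

q_1 = v_1/‖v_1‖ = (2, 0, 2)/2.8284 = (0.7071, 0.0000, 0.7071).
r_{12} = q_1·v_2 = -0.7071.
u_2 = v_2 + 0.7071·q_1 = (-3.5000, 0.0000, 3.5000).
‖u_2‖ = 4.9497, so q_2 = (-0.7071, 0.0000, 0.7071).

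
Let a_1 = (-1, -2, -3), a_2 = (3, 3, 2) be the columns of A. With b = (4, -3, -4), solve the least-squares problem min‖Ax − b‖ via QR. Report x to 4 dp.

a_1 = (-1, -2, -3); ‖a_1‖ = 3.7417, so q_1 = (-0.2673, -0.5345, -0.8018).
q_1·a_2 = (-0.2673)·3 + (-0.5345)·3 + (-0.8018)·2 = -4.0089.
u_2 = a_2 + 4.0089·q_1 = (1.9286, 0.8571, -1.2143).
‖u_2‖ = 2.4349, so q_2 = (0.7921, 0.3520, -0.4987).
Qᵀb = (3.7417, 4.1070).
Back-substitute: x_2 = 4.1070/2.4349 = 1.6867.
x_1 = (3.7417 + 4.0089·1.6867)/3.7417 = 2.8072.

x = (2.8072, 1.6867)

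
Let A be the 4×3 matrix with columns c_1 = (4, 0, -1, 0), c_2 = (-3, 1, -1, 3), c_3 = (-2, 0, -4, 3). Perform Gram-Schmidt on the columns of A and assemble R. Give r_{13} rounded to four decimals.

c_1 = (4, 0, -1, 0); ‖c_1‖ = 4.1231, so e_1 = (0.9701, 0.0000, -0.2425, 0.0000).
r_{13} = e_1·c_3 = -0.9701.

r_{13} = -0.9701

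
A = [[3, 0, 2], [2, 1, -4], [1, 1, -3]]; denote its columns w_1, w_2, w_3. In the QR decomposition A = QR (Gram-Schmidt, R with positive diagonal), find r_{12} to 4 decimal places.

r_{12} = 0.8018

w_1 = (3, 2, 1); ‖w_1‖ = 3.7417, so e_1 = (0.8018, 0.5345, 0.2673).
r_{12} = e_1·w_2 = 0.8018.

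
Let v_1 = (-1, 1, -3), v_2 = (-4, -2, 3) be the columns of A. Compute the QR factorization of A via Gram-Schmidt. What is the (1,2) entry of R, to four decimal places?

v_1 = (-1, 1, -3); ‖v_1‖ = 3.3166, so e_1 = (-0.3015, 0.3015, -0.9045).
r_{12} = e_1·v_2 = -2.1106.

r_{12} = -2.1106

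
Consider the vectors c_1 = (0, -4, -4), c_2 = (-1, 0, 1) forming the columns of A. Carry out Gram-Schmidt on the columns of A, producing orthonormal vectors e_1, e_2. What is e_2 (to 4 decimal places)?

c_1 = (0, -4, -4); ‖c_1‖ = 5.6569, so e_1 = (0.0000, -0.7071, -0.7071).
e_1·c_2 = 0.0000·(-1) + (-0.7071)·0 + (-0.7071)·1 = -0.7071.
u_2 = c_2 + 0.7071·e_1 = (-1.0000, -0.5000, 0.5000).
‖u_2‖ = 1.2247, so e_2 = (-0.8165, -0.4082, 0.4082).

e_2 = (-0.8165, -0.4082, 0.4082)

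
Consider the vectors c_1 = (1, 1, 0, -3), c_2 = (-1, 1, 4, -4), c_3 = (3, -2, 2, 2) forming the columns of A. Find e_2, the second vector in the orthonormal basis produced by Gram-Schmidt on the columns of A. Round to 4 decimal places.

e_2 = (-0.4573, -0.0199, 0.8748, -0.1590)

c_1 = (1, 1, 0, -3); ‖c_1‖ = 3.3166, so e_1 = (0.3015, 0.3015, 0.0000, -0.9045).
e_1·c_2 = 0.3015·(-1) + 0.3015·1 + 0.0000·4 + (-0.9045)·(-4) = 3.6181.
u_2 = c_2 − 3.6181·e_1 = (-2.0909, -0.0909, 4.0000, -0.7273).
‖u_2‖ = 4.5726, so e_2 = (-0.4573, -0.0199, 0.8748, -0.1590).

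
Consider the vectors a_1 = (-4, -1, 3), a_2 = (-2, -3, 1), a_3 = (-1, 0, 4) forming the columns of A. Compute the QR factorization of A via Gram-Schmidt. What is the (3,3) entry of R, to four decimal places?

r_{33} = 2.4689

e_1 = a_1/‖a_1‖ = (-4, -1, 3)/5.0990 = (-0.7845, -0.1961, 0.5883).
r_{12} = e_1·a_2 = 2.7456.
u_2 = a_2 − 2.7456·e_1 = (0.1538, -2.4615, -0.6154).
‖u_2‖ = 2.5420, so e_2 = (0.0605, -0.9684, -0.2421).
r_{13} = e_1·a_3 = 3.1379; r_{23} = e_2·a_3 = -1.0289.
u_3 = a_3 − 3.1379·e_1 + 1.0289·e_2 = (1.5238, -0.3810, 1.9048).
r_{33} = ‖u_3‖ = 2.4689.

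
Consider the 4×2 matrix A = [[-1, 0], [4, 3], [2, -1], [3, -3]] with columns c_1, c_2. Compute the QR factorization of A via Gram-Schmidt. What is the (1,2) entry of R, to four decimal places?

r_{12} = 0.1826

c_1 = (-1, 4, 2, 3); ‖c_1‖ = 5.4772, so e_1 = (-0.1826, 0.7303, 0.3651, 0.5477).
r_{12} = e_1·c_2 = 0.1826.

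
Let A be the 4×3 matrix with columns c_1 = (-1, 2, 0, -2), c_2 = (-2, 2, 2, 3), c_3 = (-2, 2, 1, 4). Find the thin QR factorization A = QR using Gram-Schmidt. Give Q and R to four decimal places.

q_1 = c_1/‖c_1‖ = (-1, 2, 0, -2)/3.0000 = (-0.3333, 0.6667, 0.0000, -0.6667).
r_{12} = q_1·c_2 = 0.0000.
u_2 = c_2 − 0.0000·q_1 = (-2.0000, 2.0000, 2.0000, 3.0000).
‖u_2‖ = 4.5826, so q_2 = (-0.4364, 0.4364, 0.4364, 0.6547).
r_{13} = q_1·c_3 = -0.6667; r_{23} = q_2·c_3 = 4.8008.
u_3 = c_3 + 0.6667·q_1 − 4.8008·q_2 = (-0.1270, 0.3492, -1.0952, 0.4127).
‖u_3‖ = 1.2280, so q_3 = (-0.1034, 0.2844, -0.8919, 0.3361).

Q = [[-0.3333, -0.4364, -0.1034], [0.6667, 0.4364, 0.2844], [0.0000, 0.4364, -0.8919], [-0.6667, 0.6547, 0.3361]], R = [[3.0000, 0.0000, -0.6667], [0.0000, 4.5826, 4.8008], [0.0000, 0.0000, 1.2280]]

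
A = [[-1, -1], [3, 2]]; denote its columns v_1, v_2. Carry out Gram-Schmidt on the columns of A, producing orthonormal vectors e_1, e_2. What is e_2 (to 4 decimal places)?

v_1 = (-1, 3); ‖v_1‖ = 3.1623, so e_1 = (-0.3162, 0.9487).
e_1·v_2 = (-0.3162)·(-1) + 0.9487·2 = 2.2136.
u_2 = v_2 − 2.2136·e_1 = (-0.3000, -0.1000).
‖u_2‖ = 0.3162, so e_2 = (-0.9487, -0.3162).

e_2 = (-0.9487, -0.3162)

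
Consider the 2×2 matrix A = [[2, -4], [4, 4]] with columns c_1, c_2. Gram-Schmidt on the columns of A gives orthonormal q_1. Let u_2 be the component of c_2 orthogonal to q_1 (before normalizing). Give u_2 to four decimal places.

q_1 = c_1/‖c_1‖ = (2, 4)/4.4721 = (0.4472, 0.8944).
r_{12} = q_1·c_2 = 1.7889.
u_2 = c_2 − 1.7889·q_1 = (-4.8000, 2.4000).

u_2 = (-4.8000, 2.4000)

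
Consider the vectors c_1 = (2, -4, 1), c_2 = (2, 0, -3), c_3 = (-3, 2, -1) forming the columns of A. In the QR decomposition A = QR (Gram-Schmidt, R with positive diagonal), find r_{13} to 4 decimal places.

r_{13} = -3.2733

c_1 = (2, -4, 1); ‖c_1‖ = 4.5826, so e_1 = (0.4364, -0.8729, 0.2182).
r_{13} = e_1·c_3 = -3.2733.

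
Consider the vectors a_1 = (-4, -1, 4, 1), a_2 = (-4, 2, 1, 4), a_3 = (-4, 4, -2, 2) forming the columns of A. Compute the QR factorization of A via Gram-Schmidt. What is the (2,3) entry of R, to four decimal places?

a_1 = (-4, -1, 4, 1); ‖a_1‖ = 5.8310, so q_1 = (-0.6860, -0.1715, 0.6860, 0.1715).
q_1·a_2 = (-0.6860)·(-4) + (-0.1715)·2 + 0.6860·1 + 0.1715·4 = 3.7730.
u_2 = a_2 − 3.7730·q_1 = (-1.4118, 2.6471, -1.5882, 3.3529).
‖u_2‖ = 4.7712, so q_2 = (-0.2959, 0.5548, -0.3329, 0.7027).
r_{23} = q_2·a_3 = 5.4740.

r_{23} = 5.4740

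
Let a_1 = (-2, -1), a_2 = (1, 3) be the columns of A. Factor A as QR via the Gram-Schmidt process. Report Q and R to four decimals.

e_1 = a_1/‖a_1‖ = (-2, -1)/2.2361 = (-0.8944, -0.4472).
r_{12} = e_1·a_2 = -2.2361.
u_2 = a_2 + 2.2361·e_1 = (-1.0000, 2.0000).
‖u_2‖ = 2.2361, so e_2 = (-0.4472, 0.8944).

Q = [[-0.8944, -0.4472], [-0.4472, 0.8944]], R = [[2.2361, -2.2361], [0.0000, 2.2361]]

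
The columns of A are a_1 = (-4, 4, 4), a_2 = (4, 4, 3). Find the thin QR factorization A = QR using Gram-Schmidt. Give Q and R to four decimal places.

a_1 = (-4, 4, 4); ‖a_1‖ = 6.9282, so q_1 = (-0.5774, 0.5774, 0.5774).
q_1·a_2 = (-0.5774)·4 + 0.5774·4 + 0.5774·3 = 1.7321.
u_2 = a_2 − 1.7321·q_1 = (5.0000, 3.0000, 2.0000).
‖u_2‖ = 6.1644, so q_2 = (0.8111, 0.4867, 0.3244).

Q = [[-0.5774, 0.8111], [0.5774, 0.4867], [0.5774, 0.3244]], R = [[6.9282, 1.7321], [0.0000, 6.1644]]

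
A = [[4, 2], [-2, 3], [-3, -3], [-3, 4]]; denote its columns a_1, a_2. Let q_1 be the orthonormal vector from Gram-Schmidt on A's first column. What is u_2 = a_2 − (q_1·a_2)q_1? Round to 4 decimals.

u_2 = (2.1053, 2.9474, -3.0789, 3.9211)

q_1 = a_1/‖a_1‖ = (4, -2, -3, -3)/6.1644 = (0.6489, -0.3244, -0.4867, -0.4867).
r_{12} = q_1·a_2 = -0.1622.
u_2 = a_2 + 0.1622·q_1 = (2.1053, 2.9474, -3.0789, 3.9211).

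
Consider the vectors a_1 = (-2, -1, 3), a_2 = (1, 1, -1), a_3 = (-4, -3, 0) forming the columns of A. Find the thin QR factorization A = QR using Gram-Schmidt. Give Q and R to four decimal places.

q_1 = a_1/‖a_1‖ = (-2, -1, 3)/3.7417 = (-0.5345, -0.2673, 0.8018).
r_{12} = q_1·a_2 = -1.6036.
u_2 = a_2 + 1.6036·q_1 = (0.1429, 0.5714, 0.2857).
‖u_2‖ = 0.6547, so q_2 = (0.2182, 0.8729, 0.4364).
r_{13} = q_1·a_3 = 2.9399; r_{23} = q_2·a_3 = -3.4915.
u_3 = a_3 − 2.9399·q_1 + 3.4915·q_2 = (-1.6667, 0.8333, -0.8333).
‖u_3‖ = 2.0412, so q_3 = (-0.8165, 0.4082, -0.4082).

Q = [[-0.5345, 0.2182, -0.8165], [-0.2673, 0.8729, 0.4082], [0.8018, 0.4364, -0.4082]], R = [[3.7417, -1.6036, 2.9399], [0.0000, 0.6547, -3.4915], [0.0000, 0.0000, 2.0412]]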